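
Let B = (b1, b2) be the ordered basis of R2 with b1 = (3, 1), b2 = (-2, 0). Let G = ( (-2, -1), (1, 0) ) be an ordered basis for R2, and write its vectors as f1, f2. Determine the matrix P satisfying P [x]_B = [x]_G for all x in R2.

[[-1, 0], [1, -2]]

Let M have columns bj and N have columns fj. Then for every x, N [x]_G = x = M [x]_B, so P = N^(-1) M.
Since det N = 1, N^(-1) has integer entries; multiplying gives P = [[-1, 0], [1, -2]].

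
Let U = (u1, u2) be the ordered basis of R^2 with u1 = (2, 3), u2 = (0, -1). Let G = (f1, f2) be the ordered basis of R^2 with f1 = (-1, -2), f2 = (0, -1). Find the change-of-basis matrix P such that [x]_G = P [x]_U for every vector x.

[[-2, 0], [1, 1]]

Column j of P is [uj]_G, since P maps U-coordinates to G-coordinates.
Expressing u1 in G: u1 = -2f1 + f2, so column 1 of P is (-2, 1).
Doing the same for each uj gives P = [[-2, 0], [1, 1]].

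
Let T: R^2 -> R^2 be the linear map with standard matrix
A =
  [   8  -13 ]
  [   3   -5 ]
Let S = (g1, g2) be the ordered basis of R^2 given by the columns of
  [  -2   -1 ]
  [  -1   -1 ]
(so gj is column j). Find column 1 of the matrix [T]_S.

Compute T(g1) = A g1 = (-3, -1) in standard coordinates.
Then write this in S-coordinates: solve for y in y_1 g1 + y_2 g2 = (-3, -1).
This gives y = (2, -1), which is column 1 of [T]_S.

(2, -1)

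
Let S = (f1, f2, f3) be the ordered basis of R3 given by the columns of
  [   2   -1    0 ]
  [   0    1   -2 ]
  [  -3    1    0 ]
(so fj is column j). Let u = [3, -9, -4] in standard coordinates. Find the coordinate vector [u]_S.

[1, -1, 4]

[u]_S is the unique c with M c = u, where M has columns f1, ..., f3.
Gaussian elimination on [M | u] yields c = (1, -1, 4).
Check: f1 - f2 + 4f3 = [3, -9, -4].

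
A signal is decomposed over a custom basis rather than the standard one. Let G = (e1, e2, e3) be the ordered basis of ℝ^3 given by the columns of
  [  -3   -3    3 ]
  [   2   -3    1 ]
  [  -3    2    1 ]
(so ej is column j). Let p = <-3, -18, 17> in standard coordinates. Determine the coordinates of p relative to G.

<-3, 4, 0>

Write p = c_1 e1 + ... + c_3 e3 and solve for the c_i.
Row-reducing the augmented matrix [M | p] gives c = (-3, 4, 0).
Check: -3e1 + 4e2 + 0·e3 = <-3, -18, 17>.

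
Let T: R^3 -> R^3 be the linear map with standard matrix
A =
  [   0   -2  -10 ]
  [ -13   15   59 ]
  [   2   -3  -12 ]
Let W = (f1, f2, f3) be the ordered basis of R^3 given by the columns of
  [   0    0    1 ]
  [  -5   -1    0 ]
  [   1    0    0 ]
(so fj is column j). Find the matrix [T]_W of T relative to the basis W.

[[3, 3, 2], [1, 0, 3], [0, 2, 0]]

Let P have columns f1, ..., f3. Then [T]_W = P^(-1) A P.
Here det P = 1, so P^(-1) is integer; computing A P first and then P^(-1)(A P) gives [[3, 3, 2], [1, 0, 3], [0, 2, 0]].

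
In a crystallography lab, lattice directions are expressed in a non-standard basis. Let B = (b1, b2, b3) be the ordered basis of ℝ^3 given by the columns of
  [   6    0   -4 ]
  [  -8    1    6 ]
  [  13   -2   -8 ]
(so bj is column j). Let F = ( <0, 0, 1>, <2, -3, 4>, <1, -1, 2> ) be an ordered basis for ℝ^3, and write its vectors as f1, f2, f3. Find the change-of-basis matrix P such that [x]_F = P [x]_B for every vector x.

Take x = bj: its B-coordinates are the j-th standard unit vector, so P e_j — column j of P — equals [bj]_F.
b1 = f1 + 2f2 + 2f3, giving column 1 = <1, 2, 2>; repeating for each j gives P = [[1, -2, 0], [2, -1, -2], [2, 2, 0]].

[[1, -2, 0], [2, -1, -2], [2, 2, 0]]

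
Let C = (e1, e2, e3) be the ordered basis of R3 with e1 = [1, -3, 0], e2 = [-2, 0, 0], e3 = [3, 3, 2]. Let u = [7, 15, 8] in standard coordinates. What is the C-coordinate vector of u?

[-1, 2, 4]

Write u = c_1 e1 + ... + c_3 e3 and solve for the c_i.
Solving this 3x3 system gives c = (-1, 2, 4).
Check: -e1 + 2e2 + 4e3 = [7, 15, 8].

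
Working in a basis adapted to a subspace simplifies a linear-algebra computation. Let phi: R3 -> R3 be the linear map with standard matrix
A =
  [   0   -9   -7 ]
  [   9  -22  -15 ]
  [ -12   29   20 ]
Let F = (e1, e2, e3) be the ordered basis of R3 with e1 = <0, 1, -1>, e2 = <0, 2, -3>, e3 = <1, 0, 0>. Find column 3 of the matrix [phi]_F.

Compute phi(e3) = A e3 = <0, 9, -12> in standard coordinates.
Then write this in F-coordinates: solve for y in y_1 e1 + ... + y_3 e3 = <0, 9, -12>.
This gives y = <3, 3, 0>, which is column 3 of [phi]_F.

<3, 3, 0>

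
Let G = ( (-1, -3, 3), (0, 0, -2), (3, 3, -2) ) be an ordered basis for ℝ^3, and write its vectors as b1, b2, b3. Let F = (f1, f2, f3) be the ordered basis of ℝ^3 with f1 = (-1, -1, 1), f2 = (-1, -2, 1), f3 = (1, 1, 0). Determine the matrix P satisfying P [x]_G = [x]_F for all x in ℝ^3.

[[1, -2, -2], [2, 0, 0], [2, -2, 1]]

Let M have columns bj and N have columns fj. Then for every x, N [x]_F = x = M [x]_G, so P = N^(-1) M.
Since det N = 1, N^(-1) has integer entries; multiplying gives P = [[1, -2, -2], [2, 0, 0], [2, -2, 1]].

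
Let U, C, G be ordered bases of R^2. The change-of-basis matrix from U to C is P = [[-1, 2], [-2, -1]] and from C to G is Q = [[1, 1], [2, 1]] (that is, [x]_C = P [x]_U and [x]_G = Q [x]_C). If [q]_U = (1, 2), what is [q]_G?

Composing the changes, [q]_G = Q P [q]_U.
Q P = [[-3, 1], [-4, 3]]; applying this to (1, 2) gives (-1, 2).

(-1, 2)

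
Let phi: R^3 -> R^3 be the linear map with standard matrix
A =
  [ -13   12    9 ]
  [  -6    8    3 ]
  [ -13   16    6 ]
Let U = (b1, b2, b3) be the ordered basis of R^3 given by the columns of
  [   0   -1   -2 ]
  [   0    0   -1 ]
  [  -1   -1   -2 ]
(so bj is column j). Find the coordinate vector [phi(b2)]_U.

Compute phi(b2) = A b2 = [4, 3, 7] in standard coordinates.
Then write this in U-coordinates: solve for y in y_1 b1 + ... + y_3 b3 = [4, 3, 7].
This gives y = [-3, 2, -3], which is column 2 of [phi]_U.

[-3, 2, -3]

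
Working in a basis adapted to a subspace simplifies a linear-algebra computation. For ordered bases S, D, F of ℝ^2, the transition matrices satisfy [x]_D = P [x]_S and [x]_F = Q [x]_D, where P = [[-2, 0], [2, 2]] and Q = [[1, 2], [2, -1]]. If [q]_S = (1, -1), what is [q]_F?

(-2, -4)

Apply P to get D-coordinates (-2, 0), then Q to get F-coordinates.
The result is [q]_F = (-2, -4).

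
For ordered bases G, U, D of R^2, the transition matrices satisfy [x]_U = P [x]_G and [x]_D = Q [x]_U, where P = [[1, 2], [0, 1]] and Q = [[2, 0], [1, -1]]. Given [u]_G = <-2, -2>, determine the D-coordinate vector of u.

<-12, -4>

First [u]_U = P [u]_G = <-6, -2>.
Then [u]_D = Q [u]_U = <-12, -4>.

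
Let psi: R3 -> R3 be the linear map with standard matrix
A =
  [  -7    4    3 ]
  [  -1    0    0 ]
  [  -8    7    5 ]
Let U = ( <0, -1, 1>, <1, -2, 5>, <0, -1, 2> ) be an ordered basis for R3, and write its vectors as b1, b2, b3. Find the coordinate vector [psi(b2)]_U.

Compute psi(b2) = A b2 = <0, -1, 3> in standard coordinates.
Then write this in U-coordinates: solve for y in y_1 b1 + ... + y_3 b3 = <0, -1, 3>.
This gives y = <-1, 0, 2>, which is column 2 of [psi]_U.

<-1, 0, 2>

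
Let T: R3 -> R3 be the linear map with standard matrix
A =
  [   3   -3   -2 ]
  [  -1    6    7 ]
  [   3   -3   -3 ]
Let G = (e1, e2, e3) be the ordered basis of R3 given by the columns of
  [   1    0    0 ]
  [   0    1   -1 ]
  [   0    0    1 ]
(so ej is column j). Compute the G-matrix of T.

[[3, -3, 1], [2, 3, 1], [3, -3, 0]]

Let P have columns e1, ..., e3. Then [T]_G = P^(-1) A P.
Here det P = 1, so P^(-1) is integer; computing A P first and then P^(-1)(A P) gives [[3, -3, 1], [2, 3, 1], [3, -3, 0]].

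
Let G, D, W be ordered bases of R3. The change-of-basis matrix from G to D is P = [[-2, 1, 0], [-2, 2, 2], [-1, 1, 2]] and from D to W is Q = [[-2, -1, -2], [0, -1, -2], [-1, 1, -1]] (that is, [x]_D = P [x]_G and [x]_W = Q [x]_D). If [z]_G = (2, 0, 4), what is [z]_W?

First [z]_D = P [z]_G = (-4, 4, 6).
Then [z]_W = Q [z]_D = (-8, -16, 2).

(-8, -16, 2)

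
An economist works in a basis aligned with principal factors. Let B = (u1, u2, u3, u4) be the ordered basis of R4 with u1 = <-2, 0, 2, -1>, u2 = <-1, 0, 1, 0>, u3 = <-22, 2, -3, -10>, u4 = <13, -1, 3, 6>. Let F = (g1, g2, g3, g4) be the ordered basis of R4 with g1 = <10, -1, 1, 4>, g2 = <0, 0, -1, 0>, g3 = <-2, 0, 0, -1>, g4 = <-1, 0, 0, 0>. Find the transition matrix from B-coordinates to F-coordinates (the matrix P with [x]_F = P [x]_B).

Column j of P is [uj]_F, since P maps B-coordinates to F-coordinates.
Expressing u1 in F: u1 = 0·g1 - 2g2 + g3 + 0·g4, so column 1 of P is <0, -2, 1, 0>.
Doing the same for each uj gives P = [[0, 0, -2, 1], [-2, -1, 1, -2], [1, 0, 2, -2], [0, 1, -2, 1]].

[[0, 0, -2, 1], [-2, -1, 1, -2], [1, 0, 2, -2], [0, 1, -2, 1]]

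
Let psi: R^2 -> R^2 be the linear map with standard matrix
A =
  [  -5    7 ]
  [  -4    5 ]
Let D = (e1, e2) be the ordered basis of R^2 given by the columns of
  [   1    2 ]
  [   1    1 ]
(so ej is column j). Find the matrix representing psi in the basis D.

[[0, -3], [1, 0]]

Let P have columns e1, e2. Then [psi]_D = P^(-1) A P.
Here det P = -1, so P^(-1) is integer; computing A P first and then P^(-1)(A P) gives [[0, -3], [1, 0]].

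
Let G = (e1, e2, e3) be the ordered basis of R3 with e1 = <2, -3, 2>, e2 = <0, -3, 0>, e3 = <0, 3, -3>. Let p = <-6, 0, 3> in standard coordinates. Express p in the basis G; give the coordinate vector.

<-3, 0, -3>

[p]_G is the unique c with M c = p, where M has columns e1, ..., e3.
Solving this 3x3 system gives c = (-3, 0, -3).
Check: -3e1 + 0·e2 - 3e3 = <-6, 0, 3>.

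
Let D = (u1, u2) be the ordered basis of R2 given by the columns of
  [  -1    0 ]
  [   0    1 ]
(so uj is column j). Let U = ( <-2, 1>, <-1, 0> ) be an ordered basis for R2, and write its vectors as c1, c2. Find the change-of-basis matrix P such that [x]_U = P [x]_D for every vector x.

[[0, 1], [1, -2]]

Take x = uj: its D-coordinates are the j-th standard unit vector, so P e_j — column j of P — equals [uj]_U.
u1 = 0·c1 + c2, giving column 1 = <0, 1>; repeating for each j gives P = [[0, 1], [1, -2]].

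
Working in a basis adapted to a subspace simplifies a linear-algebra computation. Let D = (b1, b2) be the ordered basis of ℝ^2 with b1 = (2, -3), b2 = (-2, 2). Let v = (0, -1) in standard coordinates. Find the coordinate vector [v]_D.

Write v = c_1 b1 + c_2 b2 and solve for the c_i.
System: 2c_1 - 2c_2 = 0, -3c_1 + 2c_2 = -1; solving gives c_1 = 1, c_2 = 1.
Check: b1 + b2 = (0, -1).

(1, 1)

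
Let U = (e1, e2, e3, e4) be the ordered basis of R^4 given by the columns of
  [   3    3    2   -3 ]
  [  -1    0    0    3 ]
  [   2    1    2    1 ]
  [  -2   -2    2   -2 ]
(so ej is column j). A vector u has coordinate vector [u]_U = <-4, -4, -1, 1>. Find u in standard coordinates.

<-29, 7, -13, 12>

u = M [u]_U, where M has columns e1, ..., e4.
Carrying out the matrix-vector product, u = <-29, 7, -13, 12>.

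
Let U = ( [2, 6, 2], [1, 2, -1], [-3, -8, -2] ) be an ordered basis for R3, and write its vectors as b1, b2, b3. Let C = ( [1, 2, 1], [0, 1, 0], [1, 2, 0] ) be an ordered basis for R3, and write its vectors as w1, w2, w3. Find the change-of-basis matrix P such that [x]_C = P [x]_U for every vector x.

Column j of P is [bj]_C, since P maps U-coordinates to C-coordinates.
Expressing b1 in C: b1 = 2w1 + 2w2 + 0·w3, so column 1 of P is [2, 2, 0].
Doing the same for each bj gives P = [[2, -1, -2], [2, 0, -2], [0, 2, -1]].

[[2, -1, -2], [2, 0, -2], [0, 2, -1]]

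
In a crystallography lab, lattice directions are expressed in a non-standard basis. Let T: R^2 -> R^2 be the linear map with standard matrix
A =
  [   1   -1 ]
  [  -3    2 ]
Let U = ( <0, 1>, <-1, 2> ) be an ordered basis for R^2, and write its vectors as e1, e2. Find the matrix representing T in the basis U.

With P the matrix whose columns are e1, e2, [T]_U = P^(-1) A P.
Column by column: T(e1) = A e1 = <-1, 2>; its U-coordinates <0, 1> give column 1.
Continuing for each basis vector yields [T]_U = [[0, 1], [1, 3]].

[[0, 1], [1, 3]]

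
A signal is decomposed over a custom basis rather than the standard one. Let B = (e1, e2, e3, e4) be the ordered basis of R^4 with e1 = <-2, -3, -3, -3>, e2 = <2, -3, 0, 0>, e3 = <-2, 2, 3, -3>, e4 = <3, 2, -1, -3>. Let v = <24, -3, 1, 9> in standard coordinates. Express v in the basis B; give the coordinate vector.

Write v = c_1 e1 + ... + c_4 e4 and solve for the c_i.
Row-reducing the augmented matrix [M | v] gives c = (-3, 4, -2, 2).
Check: -3e1 + 4e2 - 2e3 + 2e4 = <24, -3, 1, 9>.

<-3, 4, -2, 2>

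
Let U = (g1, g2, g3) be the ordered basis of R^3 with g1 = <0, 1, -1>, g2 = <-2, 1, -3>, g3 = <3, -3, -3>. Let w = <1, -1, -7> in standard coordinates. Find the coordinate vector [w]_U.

Write w = c_1 g1 + ... + c_3 g3 and solve for the c_i.
Gaussian elimination on [M | w] yields c = (1, 1, 1).
Check: g1 + g2 + g3 = <1, -1, -7>.

<1, 1, 1>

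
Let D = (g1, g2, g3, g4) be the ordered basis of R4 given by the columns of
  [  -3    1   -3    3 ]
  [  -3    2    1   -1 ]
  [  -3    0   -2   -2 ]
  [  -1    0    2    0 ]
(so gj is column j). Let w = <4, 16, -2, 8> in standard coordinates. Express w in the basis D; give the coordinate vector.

We seek scalars with c_1 g1 + ... + c_4 g4 = w; equivalently solve M c = w where the columns of M are g1, ..., g4.
Row-reducing the augmented matrix [M | w] gives c = (-2, 4, 3, 1).
Check: -2g1 + 4g2 + 3g3 + g4 = <4, 16, -2, 8>.

<-2, 4, 3, 1>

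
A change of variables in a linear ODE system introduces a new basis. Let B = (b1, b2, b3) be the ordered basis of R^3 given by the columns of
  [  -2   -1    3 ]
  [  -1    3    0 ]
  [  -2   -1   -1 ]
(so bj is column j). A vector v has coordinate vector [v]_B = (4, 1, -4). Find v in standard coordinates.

v = M [v]_B, where M has columns b1, ..., b3.
Carrying out the matrix-vector product, v = (-21, -1, -5).

(-21, -1, -5)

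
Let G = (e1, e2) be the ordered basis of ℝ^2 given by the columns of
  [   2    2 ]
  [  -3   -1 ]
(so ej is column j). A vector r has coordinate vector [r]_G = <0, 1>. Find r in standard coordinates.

<2, -1>

The coordinates say r = 0·e1 + e2; adding the scaled basis vectors gives <2, -1>.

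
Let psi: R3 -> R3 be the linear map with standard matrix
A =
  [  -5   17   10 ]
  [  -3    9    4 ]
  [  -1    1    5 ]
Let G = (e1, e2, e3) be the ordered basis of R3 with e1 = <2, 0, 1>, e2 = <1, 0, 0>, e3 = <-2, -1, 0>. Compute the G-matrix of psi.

[[3, -1, 1], [-2, 3, -3], [2, 3, 3]]

With P the matrix whose columns are e1, ..., e3, [psi]_G = P^(-1) A P.
Column by column: psi(e1) = A e1 = <0, -2, 3>; its G-coordinates <3, -2, 2> give column 1.
Continuing for each basis vector yields [psi]_G = [[3, -1, 1], [-2, 3, -3], [2, 3, 3]].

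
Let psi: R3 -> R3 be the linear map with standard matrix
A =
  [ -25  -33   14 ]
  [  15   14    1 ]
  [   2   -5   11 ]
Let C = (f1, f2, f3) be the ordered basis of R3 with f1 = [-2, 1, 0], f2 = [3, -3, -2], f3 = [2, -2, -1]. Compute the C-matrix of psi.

[[-1, 3, -3], [3, 0, -2], [3, 1, 1]]

The j-th column of [psi]_C is [psi(fj)]_C.
psi(f1) = A f1 = [17, -16, -9] = -f1 + 3f2 + 3f3, so column 1 is [-1, 3, 3].
Repeating for f2, f3 and assembling the columns gives [[-1, 3, -3], [3, 0, -2], [3, 1, 1]].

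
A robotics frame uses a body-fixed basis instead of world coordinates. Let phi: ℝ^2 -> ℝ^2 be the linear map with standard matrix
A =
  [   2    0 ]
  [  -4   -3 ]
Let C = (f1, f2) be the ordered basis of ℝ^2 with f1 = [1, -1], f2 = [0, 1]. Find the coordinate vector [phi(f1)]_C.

Compute phi(f1) = A f1 = [2, -1] in standard coordinates.
Then write this in C-coordinates: solve for y in y_1 f1 + y_2 f2 = [2, -1].
This gives y = [2, 1], which is column 1 of [phi]_C.

[2, 1]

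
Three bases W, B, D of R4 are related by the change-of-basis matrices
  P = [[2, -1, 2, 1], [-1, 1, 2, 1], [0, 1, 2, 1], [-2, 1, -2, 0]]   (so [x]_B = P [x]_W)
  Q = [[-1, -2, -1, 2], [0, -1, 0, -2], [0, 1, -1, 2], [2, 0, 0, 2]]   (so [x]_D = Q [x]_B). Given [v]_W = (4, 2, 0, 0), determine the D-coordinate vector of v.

Composing the changes, [v]_D = Q P [v]_W.
Q P = [[-4, 0, -12, -4], [5, -3, 2, -1], [-5, 2, -4, 0], [0, 0, 0, 2]]; applying this to (4, 2, 0, 0) gives (-16, 14, -16, 0).

(-16, 14, -16, 0)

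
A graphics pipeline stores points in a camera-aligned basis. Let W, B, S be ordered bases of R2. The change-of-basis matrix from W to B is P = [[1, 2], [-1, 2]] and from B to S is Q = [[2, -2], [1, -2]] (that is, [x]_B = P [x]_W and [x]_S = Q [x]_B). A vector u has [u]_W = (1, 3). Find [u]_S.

(4, -3)

Apply P to get B-coordinates (7, 5), then Q to get S-coordinates.
The result is [u]_S = (4, -3).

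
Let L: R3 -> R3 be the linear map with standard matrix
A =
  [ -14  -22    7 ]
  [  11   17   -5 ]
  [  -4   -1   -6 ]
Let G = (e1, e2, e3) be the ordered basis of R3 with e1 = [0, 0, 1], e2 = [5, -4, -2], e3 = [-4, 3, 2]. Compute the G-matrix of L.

Let P have columns e1, ..., e3. Then [L]_G = P^(-1) A P.
Here det P = -1, so P^(-1) is integer; computing A P first and then P^(-1)(A P) gives [[-2, -2, 3], [-1, 0, 0], [-3, -1, -1]].

[[-2, -2, 3], [-1, 0, 0], [-3, -1, -1]]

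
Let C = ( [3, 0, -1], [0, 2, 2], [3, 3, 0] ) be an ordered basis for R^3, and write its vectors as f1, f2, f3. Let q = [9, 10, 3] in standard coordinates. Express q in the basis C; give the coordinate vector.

[1, 2, 2]

We seek scalars with c_1 f1 + ... + c_3 f3 = q; equivalently solve M c = q where the columns of M are f1, ..., f3.
Solving this 3x3 system gives c = (1, 2, 2).
Check: f1 + 2f2 + 2f3 = [9, 10, 3].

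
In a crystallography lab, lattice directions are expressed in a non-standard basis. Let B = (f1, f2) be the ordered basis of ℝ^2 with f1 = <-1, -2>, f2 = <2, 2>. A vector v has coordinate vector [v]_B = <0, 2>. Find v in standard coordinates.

<4, 4>

By definition v = 0·f1 + 2f2.
Summing componentwise gives <4, 4>.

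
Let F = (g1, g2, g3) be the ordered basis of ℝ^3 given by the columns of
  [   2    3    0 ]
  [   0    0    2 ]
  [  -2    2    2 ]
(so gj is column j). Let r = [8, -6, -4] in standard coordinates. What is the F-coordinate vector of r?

We seek scalars with c_1 g1 + ... + c_3 g3 = r; equivalently solve M c = r where the columns of M are g1, ..., g3.
Gaussian elimination on [M | r] yields c = (1, 2, -3).
Check: g1 + 2g2 - 3g3 = [8, -6, -4].

[1, 2, -3]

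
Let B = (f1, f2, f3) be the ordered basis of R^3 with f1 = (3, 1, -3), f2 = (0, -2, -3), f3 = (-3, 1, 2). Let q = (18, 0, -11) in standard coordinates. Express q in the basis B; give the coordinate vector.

Write q = c_1 f1 + ... + c_3 f3 and solve for the c_i.
Row-reducing the augmented matrix [M | q] gives c = (2, -1, -4).
Check: 2f1 - f2 - 4f3 = (18, 0, -11).

(2, -1, -4)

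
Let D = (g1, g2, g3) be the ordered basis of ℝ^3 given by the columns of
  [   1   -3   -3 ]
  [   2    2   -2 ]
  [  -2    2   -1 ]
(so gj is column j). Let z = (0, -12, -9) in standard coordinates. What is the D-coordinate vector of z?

[z]_D is the unique c with M c = z, where M has columns g1, ..., g3.
Gaussian elimination on [M | z] yields c = (0, -3, 3).
Check: 0·g1 - 3g2 + 3g3 = (0, -12, -9).

(0, -3, 3)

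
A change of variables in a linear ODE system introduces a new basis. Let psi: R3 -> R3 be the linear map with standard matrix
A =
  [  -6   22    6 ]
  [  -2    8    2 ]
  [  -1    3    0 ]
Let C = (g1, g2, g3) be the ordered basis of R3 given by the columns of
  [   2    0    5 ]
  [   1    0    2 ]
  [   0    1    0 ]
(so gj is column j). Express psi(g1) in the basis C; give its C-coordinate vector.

Column 1 of [psi]_C is the C-coordinate vector of psi(g1).
In standard coordinates psi(g1) = A g1 = <10, 4, 1>.
Converting to C: <10, 4, 1> = 0·g1 + g2 + 2g3, so the coordinate vector is <0, 1, 2>.

<0, 1, 2>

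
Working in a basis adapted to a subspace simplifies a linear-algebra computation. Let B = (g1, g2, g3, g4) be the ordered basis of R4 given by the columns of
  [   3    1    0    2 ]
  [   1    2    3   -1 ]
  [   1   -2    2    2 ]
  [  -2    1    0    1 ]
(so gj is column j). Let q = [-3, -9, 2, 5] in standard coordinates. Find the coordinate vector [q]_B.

[-2, -1, -1, 2]

We seek scalars with c_1 g1 + ... + c_4 g4 = q; equivalently solve M c = q where the columns of M are g1, ..., g4.
Solving this 4x4 system gives c = (-2, -1, -1, 2).
Check: -2g1 - g2 - g3 + 2g4 = [-3, -9, 2, 5].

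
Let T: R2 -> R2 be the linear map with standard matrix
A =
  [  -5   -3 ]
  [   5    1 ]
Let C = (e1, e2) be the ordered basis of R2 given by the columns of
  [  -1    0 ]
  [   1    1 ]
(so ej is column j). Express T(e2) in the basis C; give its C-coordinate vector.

[3, -2]

Compute T(e2) = A e2 = [-3, 1] in standard coordinates.
Then write this in C-coordinates: solve for y in y_1 e1 + y_2 e2 = [-3, 1].
This gives y = [3, -2], which is column 2 of [T]_C.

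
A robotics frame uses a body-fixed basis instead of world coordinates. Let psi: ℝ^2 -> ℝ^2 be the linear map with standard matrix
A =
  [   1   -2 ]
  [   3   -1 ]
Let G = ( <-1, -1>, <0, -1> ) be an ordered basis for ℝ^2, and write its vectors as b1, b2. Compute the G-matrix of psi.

[[-1, -2], [3, 1]]

Let P have columns b1, b2. Then [psi]_G = P^(-1) A P.
Here det P = 1, so P^(-1) is integer; computing A P first and then P^(-1)(A P) gives [[-1, -2], [3, 1]].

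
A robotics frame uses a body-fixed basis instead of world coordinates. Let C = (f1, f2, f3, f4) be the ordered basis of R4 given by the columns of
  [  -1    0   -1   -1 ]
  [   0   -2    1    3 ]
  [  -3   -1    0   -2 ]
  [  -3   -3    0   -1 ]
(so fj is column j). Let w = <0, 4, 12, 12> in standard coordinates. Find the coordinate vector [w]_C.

<-4, 0, 4, 0>

Write w = c_1 f1 + ... + c_4 f4 and solve for the c_i.
Row-reducing the augmented matrix [M | w] gives c = (-4, 0, 4, 0).
Check: -4f1 + 0·f2 + 4f3 + 0·f4 = <0, 4, 12, 12>.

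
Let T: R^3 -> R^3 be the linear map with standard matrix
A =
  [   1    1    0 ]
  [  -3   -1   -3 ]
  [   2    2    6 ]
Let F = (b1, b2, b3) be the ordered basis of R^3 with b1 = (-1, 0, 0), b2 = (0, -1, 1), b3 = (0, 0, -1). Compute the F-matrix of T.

Let P have columns b1, ..., b3. Then [T]_F = P^(-1) A P.
Here det P = -1, so P^(-1) is integer; computing A P first and then P^(-1)(A P) gives [[1, 1, 0], [-3, 2, -3], [-1, -2, 3]].

[[1, 1, 0], [-3, 2, -3], [-1, -2, 3]]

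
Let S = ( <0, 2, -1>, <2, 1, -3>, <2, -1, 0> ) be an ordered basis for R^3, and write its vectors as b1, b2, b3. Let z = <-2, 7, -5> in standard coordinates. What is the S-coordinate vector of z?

<2, 1, -2>

Write z = c_1 b1 + ... + c_3 b3 and solve for the c_i.
Row-reducing the augmented matrix [M | z] gives c = (2, 1, -2).
Check: 2b1 + b2 - 2b3 = <-2, 7, -5>.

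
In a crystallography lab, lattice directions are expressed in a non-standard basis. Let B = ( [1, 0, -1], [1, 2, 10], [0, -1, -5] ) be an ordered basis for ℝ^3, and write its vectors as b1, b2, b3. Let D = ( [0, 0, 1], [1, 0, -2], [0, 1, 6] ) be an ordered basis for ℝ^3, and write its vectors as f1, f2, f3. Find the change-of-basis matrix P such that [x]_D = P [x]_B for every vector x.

[[1, 0, 1], [1, 1, 0], [0, 2, -1]]

Take x = bj: its B-coordinates are the j-th standard unit vector, so P e_j — column j of P — equals [bj]_D.
b1 = f1 + f2 + 0·f3, giving column 1 = [1, 1, 0]; repeating for each j gives P = [[1, 0, 1], [1, 1, 0], [0, 2, -1]].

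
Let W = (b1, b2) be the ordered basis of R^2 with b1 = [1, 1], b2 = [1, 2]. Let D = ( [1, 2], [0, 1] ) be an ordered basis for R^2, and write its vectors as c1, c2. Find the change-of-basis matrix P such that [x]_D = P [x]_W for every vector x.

Column j of P is [bj]_D, since P maps W-coordinates to D-coordinates.
Expressing b1 in D: b1 = c1 - c2, so column 1 of P is [1, -1].
Doing the same for each bj gives P = [[1, 1], [-1, 0]].

[[1, 1], [-1, 0]]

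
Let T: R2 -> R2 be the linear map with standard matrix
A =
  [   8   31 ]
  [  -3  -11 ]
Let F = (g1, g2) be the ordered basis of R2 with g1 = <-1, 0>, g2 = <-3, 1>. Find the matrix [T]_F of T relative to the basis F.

The j-th column of [T]_F is [T(gj)]_F.
T(g1) = A g1 = <-8, 3> = -g1 + 3g2, so column 1 is <-1, 3>.
Repeating for g2 and assembling the columns gives [[-1, -1], [3, -2]].

[[-1, -1], [3, -2]]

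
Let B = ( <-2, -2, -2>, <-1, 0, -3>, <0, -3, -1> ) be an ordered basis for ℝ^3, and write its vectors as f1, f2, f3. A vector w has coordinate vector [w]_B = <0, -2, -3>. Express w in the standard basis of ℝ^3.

w = M [w]_B, where M has columns f1, ..., f3.
Carrying out the matrix-vector product, w = <2, 9, 9>.

<2, 9, 9>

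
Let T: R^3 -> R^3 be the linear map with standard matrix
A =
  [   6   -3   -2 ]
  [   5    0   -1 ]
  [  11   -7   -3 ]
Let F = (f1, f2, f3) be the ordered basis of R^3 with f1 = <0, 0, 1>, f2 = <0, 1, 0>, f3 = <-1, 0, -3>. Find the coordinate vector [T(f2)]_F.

Column 2 of [T]_F is the F-coordinate vector of T(f2).
In standard coordinates T(f2) = A f2 = <-3, 0, -7>.
Converting to F: <-3, 0, -7> = 2f1 + 0·f2 + 3f3, so the coordinate vector is <2, 0, 3>.

<2, 0, 3>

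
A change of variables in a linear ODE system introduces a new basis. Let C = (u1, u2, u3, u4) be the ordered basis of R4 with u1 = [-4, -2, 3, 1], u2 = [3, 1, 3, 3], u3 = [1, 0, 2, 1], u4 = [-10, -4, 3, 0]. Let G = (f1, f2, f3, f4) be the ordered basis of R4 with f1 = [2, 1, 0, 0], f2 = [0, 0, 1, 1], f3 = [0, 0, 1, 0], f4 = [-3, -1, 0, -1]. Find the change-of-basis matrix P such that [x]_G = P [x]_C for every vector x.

Take x = uj: its C-coordinates are the j-th standard unit vector, so P e_j — column j of P — equals [uj]_G.
u1 = -2f1 + f2 + 2f3 + 0·f4, giving column 1 = [-2, 1, 2, 0]; repeating for each j gives P = [[-2, 0, -1, -2], [1, 2, 0, 2], [2, 1, 2, 1], [0, -1, -1, 2]].

[[-2, 0, -1, -2], [1, 2, 0, 2], [2, 1, 2, 1], [0, -1, -1, 2]]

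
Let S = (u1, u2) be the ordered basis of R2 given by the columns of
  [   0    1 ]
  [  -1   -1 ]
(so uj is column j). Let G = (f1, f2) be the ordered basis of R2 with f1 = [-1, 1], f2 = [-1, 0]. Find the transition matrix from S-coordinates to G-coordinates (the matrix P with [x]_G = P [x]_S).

Take x = uj: its S-coordinates are the j-th standard unit vector, so P e_j — column j of P — equals [uj]_G.
u1 = -f1 + f2, giving column 1 = [-1, 1]; repeating for each j gives P = [[-1, -1], [1, 0]].

[[-1, -1], [1, 0]]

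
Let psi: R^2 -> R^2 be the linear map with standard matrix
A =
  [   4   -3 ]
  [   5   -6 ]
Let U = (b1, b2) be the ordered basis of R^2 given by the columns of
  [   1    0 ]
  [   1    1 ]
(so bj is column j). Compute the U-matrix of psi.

Let P have columns b1, b2. Then [psi]_U = P^(-1) A P.
Here det P = 1, so P^(-1) is integer; computing A P first and then P^(-1)(A P) gives [[1, -3], [-2, -3]].

[[1, -3], [-2, -3]]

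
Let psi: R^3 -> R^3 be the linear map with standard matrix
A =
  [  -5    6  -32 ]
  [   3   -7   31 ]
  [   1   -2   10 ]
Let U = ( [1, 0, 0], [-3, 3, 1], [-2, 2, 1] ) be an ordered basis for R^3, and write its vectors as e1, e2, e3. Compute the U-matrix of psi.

[[-2, 2, 1], [1, -1, 3], [0, 2, 1]]

The j-th column of [psi]_U is [psi(ej)]_U.
psi(e1) = A e1 = [-5, 3, 1] = -2e1 + e2 + 0·e3, so column 1 is [-2, 1, 0].
Repeating for e2, e3 and assembling the columns gives [[-2, 2, 1], [1, -1, 3], [0, 2, 1]].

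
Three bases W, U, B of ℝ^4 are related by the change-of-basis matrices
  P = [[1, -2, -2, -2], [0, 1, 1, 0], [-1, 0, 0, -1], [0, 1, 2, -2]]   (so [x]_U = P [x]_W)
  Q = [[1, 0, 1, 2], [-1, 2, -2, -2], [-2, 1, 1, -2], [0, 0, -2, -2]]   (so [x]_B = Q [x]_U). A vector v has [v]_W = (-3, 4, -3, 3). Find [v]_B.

(-27, 29, 39, 16)

Composing the changes, [v]_B = Q P [v]_W.
Q P = [[0, 0, 2, -7], [1, 2, 0, 8], [-3, 3, 1, 7], [2, -2, -4, 6]]; applying this to (-3, 4, -3, 3) gives (-27, 29, 39, 16).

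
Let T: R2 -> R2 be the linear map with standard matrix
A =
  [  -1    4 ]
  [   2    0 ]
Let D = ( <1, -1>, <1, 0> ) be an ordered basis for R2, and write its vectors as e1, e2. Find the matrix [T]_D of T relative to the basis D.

[[-2, -2], [-3, 1]]

Let P have columns e1, e2. Then [T]_D = P^(-1) A P.
Here det P = 1, so P^(-1) is integer; computing A P first and then P^(-1)(A P) gives [[-2, -2], [-3, 1]].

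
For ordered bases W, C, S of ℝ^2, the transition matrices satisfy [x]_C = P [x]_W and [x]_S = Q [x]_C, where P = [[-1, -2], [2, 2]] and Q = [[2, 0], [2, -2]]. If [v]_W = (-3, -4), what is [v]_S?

Apply P to get C-coordinates (11, -14), then Q to get S-coordinates.
The result is [v]_S = (22, 50).

(22, 50)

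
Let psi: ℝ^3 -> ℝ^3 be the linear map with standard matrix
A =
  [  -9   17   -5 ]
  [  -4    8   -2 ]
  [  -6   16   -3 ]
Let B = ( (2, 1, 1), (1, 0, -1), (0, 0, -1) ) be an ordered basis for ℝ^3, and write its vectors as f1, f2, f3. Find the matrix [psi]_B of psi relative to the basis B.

[[-2, -2, 2], [-2, 0, 1], [-1, 1, -2]]

With P the matrix whose columns are f1, ..., f3, [psi]_B = P^(-1) A P.
Column by column: psi(f1) = A f1 = (-6, -2, 1); its B-coordinates (-2, -2, -1) give column 1.
Continuing for each basis vector yields [psi]_B = [[-2, -2, 2], [-2, 0, 1], [-1, 1, -2]].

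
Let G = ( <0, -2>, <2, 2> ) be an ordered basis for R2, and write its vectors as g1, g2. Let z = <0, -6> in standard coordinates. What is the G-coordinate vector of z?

We seek scalars with c_1 g1 + c_2 g2 = z; equivalently solve M c = z where the columns of M are g1, g2.
System: 0c_1 + 2c_2 = 0, -2c_1 + 2c_2 = -6; solving gives c_1 = 3, c_2 = 0.
Check: 3g1 + 0·g2 = <0, -6>.

<3, 0>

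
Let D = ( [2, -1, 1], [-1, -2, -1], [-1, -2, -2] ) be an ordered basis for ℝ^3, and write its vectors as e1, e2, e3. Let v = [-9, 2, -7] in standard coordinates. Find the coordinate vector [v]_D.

[-4, -1, 2]

We seek scalars with c_1 e1 + ... + c_3 e3 = v; equivalently solve M c = v where the columns of M are e1, ..., e3.
Gaussian elimination on [M | v] yields c = (-4, -1, 2).
Check: -4e1 - e2 + 2e3 = [-9, 2, -7].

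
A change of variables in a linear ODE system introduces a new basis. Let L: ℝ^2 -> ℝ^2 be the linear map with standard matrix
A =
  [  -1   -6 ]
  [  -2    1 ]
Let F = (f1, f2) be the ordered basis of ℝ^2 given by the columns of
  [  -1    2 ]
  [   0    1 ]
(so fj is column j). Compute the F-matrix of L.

With P the matrix whose columns are f1, f2, [L]_F = P^(-1) A P.
Column by column: L(f1) = A f1 = (1, 2); its F-coordinates (3, 2) give column 1.
Continuing for each basis vector yields [L]_F = [[3, 2], [2, -3]].

[[3, 2], [2, -3]]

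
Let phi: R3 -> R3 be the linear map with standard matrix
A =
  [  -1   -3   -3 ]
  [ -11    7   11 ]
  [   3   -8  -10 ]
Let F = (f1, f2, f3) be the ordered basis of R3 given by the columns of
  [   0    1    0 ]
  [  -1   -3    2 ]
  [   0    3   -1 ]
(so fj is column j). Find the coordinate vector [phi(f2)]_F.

Compute phi(f2) = A f2 = <-1, 1, -3> in standard coordinates.
Then write this in F-coordinates: solve for y in y_1 f1 + ... + y_3 f3 = <-1, 1, -3>.
This gives y = <2, -1, 0>, which is column 2 of [phi]_F.

<2, -1, 0>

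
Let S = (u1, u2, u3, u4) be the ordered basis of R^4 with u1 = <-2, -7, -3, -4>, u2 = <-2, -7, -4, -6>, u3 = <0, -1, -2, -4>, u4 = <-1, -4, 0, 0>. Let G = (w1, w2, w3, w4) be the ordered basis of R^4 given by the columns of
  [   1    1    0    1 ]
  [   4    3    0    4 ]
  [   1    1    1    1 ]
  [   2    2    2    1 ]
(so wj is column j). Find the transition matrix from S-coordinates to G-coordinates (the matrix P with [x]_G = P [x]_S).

[[1, 1, -1, -1], [-1, -1, 1, 0], [-1, -2, -2, 1], [-2, -2, 0, 0]]

Column j of P is [uj]_G, since P maps S-coordinates to G-coordinates.
Expressing u1 in G: u1 = w1 - w2 - w3 - 2w4, so column 1 of P is <1, -1, -1, -2>.
Doing the same for each uj gives P = [[1, 1, -1, -1], [-1, -1, 1, 0], [-1, -2, -2, 1], [-2, -2, 0, 0]].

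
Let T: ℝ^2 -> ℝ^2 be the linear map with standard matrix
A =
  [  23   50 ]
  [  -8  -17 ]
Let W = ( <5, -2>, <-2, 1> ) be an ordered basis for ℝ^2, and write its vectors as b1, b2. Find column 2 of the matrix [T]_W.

Column 2 of [T]_W is the W-coordinate vector of T(b2).
In standard coordinates T(b2) = A b2 = <4, -1>.
Converting to W: <4, -1> = 2b1 + 3b2, so the coordinate vector is <2, 3>.

<2, 3>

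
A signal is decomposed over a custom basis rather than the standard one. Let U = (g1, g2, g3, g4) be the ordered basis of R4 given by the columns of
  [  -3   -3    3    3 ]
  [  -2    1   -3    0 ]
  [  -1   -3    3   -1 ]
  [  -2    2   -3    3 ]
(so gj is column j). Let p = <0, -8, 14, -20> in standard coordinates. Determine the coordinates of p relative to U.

[p]_U is the unique c with M c = p, where M has columns g1, ..., g4.
Solving this 4x4 system gives c = (1, -3, 1, -3).
Check: g1 - 3g2 + g3 - 3g4 = <0, -8, 14, -20>.

<1, -3, 1, -3>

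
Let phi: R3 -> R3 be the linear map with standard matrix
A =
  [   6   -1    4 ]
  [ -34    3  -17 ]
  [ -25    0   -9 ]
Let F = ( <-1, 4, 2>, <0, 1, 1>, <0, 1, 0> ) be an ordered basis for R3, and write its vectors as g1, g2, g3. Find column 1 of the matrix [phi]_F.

<2, 3, 1>

Compute phi(g1) = A g1 = <-2, 12, 7> in standard coordinates.
Then write this in F-coordinates: solve for y in y_1 g1 + ... + y_3 g3 = <-2, 12, 7>.
This gives y = <2, 3, 1>, which is column 1 of [phi]_F.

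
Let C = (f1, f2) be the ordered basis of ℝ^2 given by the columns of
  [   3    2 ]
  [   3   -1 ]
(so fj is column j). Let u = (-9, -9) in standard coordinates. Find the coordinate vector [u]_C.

(-3, 0)

[u]_C is the unique c with M c = u, where M has columns f1, f2.
System: 3c_1 + 2c_2 = -9, 3c_1 - c_2 = -9; solving gives c_1 = -3, c_2 = 0.
Check: -3f1 + 0·f2 = (-9, -9).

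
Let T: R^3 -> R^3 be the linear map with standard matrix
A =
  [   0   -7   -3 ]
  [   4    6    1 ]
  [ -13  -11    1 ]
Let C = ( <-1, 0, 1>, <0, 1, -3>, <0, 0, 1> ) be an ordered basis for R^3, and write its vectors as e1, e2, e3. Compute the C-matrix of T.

[[3, -2, 3], [-3, 3, 1], [2, -3, 1]]

With P the matrix whose columns are e1, ..., e3, [T]_C = P^(-1) A P.
Column by column: T(e1) = A e1 = <-3, -3, 14>; its C-coordinates <3, -3, 2> give column 1.
Continuing for each basis vector yields [T]_C = [[3, -2, 3], [-3, 3, 1], [2, -3, 1]].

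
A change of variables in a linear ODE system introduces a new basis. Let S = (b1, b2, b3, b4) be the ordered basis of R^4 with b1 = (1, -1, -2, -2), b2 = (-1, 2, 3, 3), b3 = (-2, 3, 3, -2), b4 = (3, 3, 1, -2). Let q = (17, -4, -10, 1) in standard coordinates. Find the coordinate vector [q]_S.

(-1, -1, -4, 3)

Write q = c_1 b1 + ... + c_4 b4 and solve for the c_i.
Row-reducing the augmented matrix [M | q] gives c = (-1, -1, -4, 3).
Check: -b1 - b2 - 4b3 + 3b4 = (17, -4, -10, 1).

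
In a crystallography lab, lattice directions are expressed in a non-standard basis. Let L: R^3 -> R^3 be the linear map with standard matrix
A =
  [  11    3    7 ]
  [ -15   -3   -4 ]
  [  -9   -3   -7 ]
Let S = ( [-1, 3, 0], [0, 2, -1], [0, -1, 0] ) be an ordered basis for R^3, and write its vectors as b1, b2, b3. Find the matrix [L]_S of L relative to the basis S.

[[2, 1, 3], [0, -1, -3], [0, 3, 0]]

The j-th column of [L]_S is [L(bj)]_S.
L(b1) = A b1 = [-2, 6, 0] = 2b1 + 0·b2 + 0·b3, so column 1 is [2, 0, 0].
Repeating for b2, b3 and assembling the columns gives [[2, 1, 3], [0, -1, -3], [0, 3, 0]].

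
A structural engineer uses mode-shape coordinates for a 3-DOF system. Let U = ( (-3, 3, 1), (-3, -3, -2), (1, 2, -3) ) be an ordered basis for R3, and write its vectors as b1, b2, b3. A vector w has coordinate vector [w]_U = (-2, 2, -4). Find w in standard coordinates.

(-4, -20, 6)

By definition w = -2b1 + 2b2 - 4b3.
Summing componentwise gives (-4, -20, 6).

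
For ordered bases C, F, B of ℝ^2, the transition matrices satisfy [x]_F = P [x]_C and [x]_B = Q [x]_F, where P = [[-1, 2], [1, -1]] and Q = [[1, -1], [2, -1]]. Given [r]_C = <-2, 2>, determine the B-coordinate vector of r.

Composing the changes, [r]_B = Q P [r]_C.
Q P = [[-2, 3], [-3, 5]]; applying this to <-2, 2> gives <10, 16>.

<10, 16>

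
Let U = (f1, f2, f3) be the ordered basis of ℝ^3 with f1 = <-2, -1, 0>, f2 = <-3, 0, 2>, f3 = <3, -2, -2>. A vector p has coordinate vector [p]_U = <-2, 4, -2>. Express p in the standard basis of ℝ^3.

The coordinates say p = -2f1 + 4f2 - 2f3; adding the scaled basis vectors gives <-14, 6, 12>.

<-14, 6, 12>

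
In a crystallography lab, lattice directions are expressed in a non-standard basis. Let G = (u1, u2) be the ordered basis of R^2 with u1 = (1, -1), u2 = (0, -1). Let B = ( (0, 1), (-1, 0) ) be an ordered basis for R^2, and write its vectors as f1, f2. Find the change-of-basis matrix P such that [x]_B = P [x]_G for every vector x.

[[-1, -1], [-1, 0]]

Let M have columns uj and N have columns fj. Then for every x, N [x]_B = x = M [x]_G, so P = N^(-1) M.
Since det N = 1, N^(-1) has integer entries; multiplying gives P = [[-1, -1], [-1, 0]].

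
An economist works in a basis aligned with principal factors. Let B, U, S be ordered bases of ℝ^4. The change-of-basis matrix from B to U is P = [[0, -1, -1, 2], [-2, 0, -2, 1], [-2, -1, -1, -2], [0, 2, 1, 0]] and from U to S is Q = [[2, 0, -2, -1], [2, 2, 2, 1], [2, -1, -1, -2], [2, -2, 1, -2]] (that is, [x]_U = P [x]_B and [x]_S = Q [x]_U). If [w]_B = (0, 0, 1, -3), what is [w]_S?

Composing the changes, [w]_S = Q P [w]_B.
Q P = [[4, -2, -1, 8], [-8, -2, -7, 2], [4, -5, -1, 5], [2, -7, -1, 0]]; applying this to (0, 0, 1, -3) gives (-25, -13, -16, -1).

(-25, -13, -16, -1)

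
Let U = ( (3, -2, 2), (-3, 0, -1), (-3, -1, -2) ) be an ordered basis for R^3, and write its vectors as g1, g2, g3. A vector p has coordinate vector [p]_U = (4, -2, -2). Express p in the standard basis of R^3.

(24, -6, 14)

By definition p = 4g1 - 2g2 - 2g3.
Summing componentwise gives (24, -6, 14).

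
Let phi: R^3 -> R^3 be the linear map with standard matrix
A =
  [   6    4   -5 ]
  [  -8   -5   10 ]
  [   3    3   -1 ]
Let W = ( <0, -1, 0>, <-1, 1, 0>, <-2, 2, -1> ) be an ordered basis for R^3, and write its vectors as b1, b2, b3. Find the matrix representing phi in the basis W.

[[-1, -1, 3], [-2, 2, 1], [3, 0, -1]]

Let P have columns b1, ..., b3. Then [phi]_W = P^(-1) A P.
Here det P = 1, so P^(-1) is integer; computing A P first and then P^(-1)(A P) gives [[-1, -1, 3], [-2, 2, 1], [3, 0, -1]].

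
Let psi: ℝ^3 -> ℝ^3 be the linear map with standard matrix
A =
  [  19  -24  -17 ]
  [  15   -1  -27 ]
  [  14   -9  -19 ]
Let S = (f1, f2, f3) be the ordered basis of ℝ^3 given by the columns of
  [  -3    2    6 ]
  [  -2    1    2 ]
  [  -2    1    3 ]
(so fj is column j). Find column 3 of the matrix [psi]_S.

[-3, -3, 2]

Column 3 of [psi]_S is the S-coordinate vector of psi(f3).
In standard coordinates psi(f3) = A f3 = [15, 7, 9].
Converting to S: [15, 7, 9] = -3f1 - 3f2 + 2f3, so the coordinate vector is [-3, -3, 2].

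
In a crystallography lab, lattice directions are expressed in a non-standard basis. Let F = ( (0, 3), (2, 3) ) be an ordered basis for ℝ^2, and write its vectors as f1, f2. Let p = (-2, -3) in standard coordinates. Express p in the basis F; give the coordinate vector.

[p]_F is the unique c with M c = p, where M has columns f1, f2.
System: 0c_1 + 2c_2 = -2, 3c_1 + 3c_2 = -3; solving gives c_1 = 0, c_2 = -1.
Check: 0·f1 - f2 = (-2, -3).

(0, -1)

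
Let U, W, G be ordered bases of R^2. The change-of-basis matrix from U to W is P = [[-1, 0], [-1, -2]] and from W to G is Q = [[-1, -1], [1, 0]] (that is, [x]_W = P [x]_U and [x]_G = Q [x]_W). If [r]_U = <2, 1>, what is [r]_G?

Apply P to get W-coordinates <-2, -4>, then Q to get G-coordinates.
The result is [r]_G = <6, -2>.

<6, -2>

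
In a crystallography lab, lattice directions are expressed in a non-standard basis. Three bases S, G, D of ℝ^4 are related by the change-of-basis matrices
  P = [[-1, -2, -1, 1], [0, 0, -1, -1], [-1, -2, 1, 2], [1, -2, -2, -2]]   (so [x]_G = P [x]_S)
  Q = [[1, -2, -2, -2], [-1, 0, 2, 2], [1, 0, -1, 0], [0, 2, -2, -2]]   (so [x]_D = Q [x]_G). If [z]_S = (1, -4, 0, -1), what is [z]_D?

Composing the changes, [z]_D = Q P [z]_S.
Q P = [[-1, 6, 3, 3], [1, -6, -1, -1], [0, 0, -2, -1], [0, 8, 0, -2]]; applying this to (1, -4, 0, -1) gives (-28, 26, 1, -30).

(-28, 26, 1, -30)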